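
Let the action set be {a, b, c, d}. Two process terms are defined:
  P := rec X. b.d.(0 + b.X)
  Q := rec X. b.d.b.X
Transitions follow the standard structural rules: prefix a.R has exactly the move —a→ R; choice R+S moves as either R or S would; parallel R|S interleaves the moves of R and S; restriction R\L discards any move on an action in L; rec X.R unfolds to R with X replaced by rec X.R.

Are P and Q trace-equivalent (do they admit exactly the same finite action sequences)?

traces(P) = traces(Q)

P's transition system — 3 states:
  m0 = rec X. b.d.(0 + b.X) → --b--▸ m1
  m1 = d.(0 + b.(rec X. b.d.(0 + b.X))) → --d--▸ m2
  m2 = 0 + b.(rec X. b.d.(0 + b.X)) → --b--▸ m0
Q's transition system — 3 states:
  n0 = rec X. b.d.b.X → --b--▸ n1
  n1 = d.b.(rec X. b.d.b.X) → --d--▸ n2
  n2 = b.(rec X. b.d.b.X) → --b--▸ n0
Coarsest stable partition (strong bisimilarity classes):
  B0 = {m0, n0}
  B1 = {m1, n1}
  B2 = {m2, n2}
m0 ∈ B0, n0 ∈ B0 → same block
Bisimilar ⇒ trace-equivalent.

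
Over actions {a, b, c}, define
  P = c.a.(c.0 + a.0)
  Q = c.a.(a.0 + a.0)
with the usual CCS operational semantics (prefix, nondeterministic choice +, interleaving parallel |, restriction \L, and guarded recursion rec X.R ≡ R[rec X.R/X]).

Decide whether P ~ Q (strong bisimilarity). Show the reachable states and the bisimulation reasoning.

P's transition system — 4 states:
  m0 = c.a.(c.0 + a.0) ⊢ --c--▸ m1
  m1 = a.(c.0 + a.0) ⊢ --a--▸ m2
  m2 = c.0 + a.0 ⊢ --a--▸ m3, --c--▸ m3
  m3 = 0 ⊢ (no moves)
Q's transition system — 4 states:
  n0 = c.a.(a.0 + a.0) ⊢ --c--▸ n1
  n1 = a.(a.0 + a.0) ⊢ --a--▸ n2
  n2 = a.0 + a.0 ⊢ --a--▸ n3
  n3 = 0 ⊢ (no moves)
Bisimilarity quotient blocks:
  B0 = {m0}
  B1 = {m1}
  B2 = {m2}
  B3 = {m3, n3}
  B4 = {n0}
  B5 = {n1}
  B6 = {n2}
m0 ∈ B0, n0 ∈ B4 → different blocks

P ≁ Q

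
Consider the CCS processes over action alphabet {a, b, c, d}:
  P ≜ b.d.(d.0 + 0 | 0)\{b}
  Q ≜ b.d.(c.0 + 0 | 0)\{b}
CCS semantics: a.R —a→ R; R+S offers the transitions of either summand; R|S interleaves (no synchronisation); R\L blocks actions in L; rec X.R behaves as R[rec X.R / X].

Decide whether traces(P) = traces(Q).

trace-distinct — witness ⟨bdd⟩

Reachable graph of P (4 states):
  u0 = b.d.(d.0 + 0 | 0)\{b} ⊢ -b-> u1
  u1 = d.(d.0 + 0 | 0)\{b} ⊢ -d-> u2
  u2 = (d.0 + 0 | 0)\{b} ⊢ -d-> u3
  u3 = 0\{b} ⊢ ·
Reachable graph of Q (4 states):
  v0 = b.d.(c.0 + 0 | 0)\{b} ⊢ -b-> v1
  v1 = d.(c.0 + 0 | 0)\{b} ⊢ -d-> v2
  v2 = (c.0 + 0 | 0)\{b} ⊢ -c-> v3
  v3 = 0\{b} ⊢ ·
Executing bdd from P (initial set {u0}):
  after b @ step 1: {u1}
  after d @ step 2: {u2}
  after d @ step 3: {u3}
  ✓ P
Executing bdd from Q (initial set {v0}):
  after b @ step 1: {v1}
  after d @ step 2: {v2}
  after d @ step 3: ∅ (Q stuck)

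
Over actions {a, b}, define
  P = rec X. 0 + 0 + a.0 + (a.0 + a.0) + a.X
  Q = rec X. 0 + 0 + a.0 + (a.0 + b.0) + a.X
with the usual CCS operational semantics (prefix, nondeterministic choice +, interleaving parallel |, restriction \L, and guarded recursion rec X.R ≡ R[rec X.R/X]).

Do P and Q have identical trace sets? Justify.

trace-distinct — witness ⟨b⟩

LTS(P): 2 reachable states
  m0 = rec X. 0 + 0 + a.0 + (a.0 + a.0) + a.X has moves —a→ m0, —a→ m1
  m1 = 0 has moves ·
LTS(Q): 2 reachable states
  n0 = rec X. 0 + 0 + a.0 + (a.0 + b.0) + a.X has moves —a→ n0, —a→ n1, —b→ n1
  n1 = 0 has moves ·
Trace ⟨b⟩ through Q, begin at {n0}:
  step 1 (b): {n1}
  — Q admits the full trace.
Trace ⟨b⟩ through P, begin at {m0}:
  step 1 (b): ∅ (P stuck)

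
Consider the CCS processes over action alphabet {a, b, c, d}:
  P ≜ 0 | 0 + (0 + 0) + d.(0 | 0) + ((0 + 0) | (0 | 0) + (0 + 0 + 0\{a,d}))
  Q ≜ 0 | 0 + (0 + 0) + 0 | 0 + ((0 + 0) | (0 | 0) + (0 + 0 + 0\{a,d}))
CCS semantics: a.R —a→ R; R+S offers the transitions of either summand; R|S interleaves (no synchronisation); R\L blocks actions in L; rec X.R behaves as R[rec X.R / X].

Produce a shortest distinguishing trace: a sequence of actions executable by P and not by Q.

Reachable graph of P (2 states):
  p0 = 0 | 0 + (0 + 0) + d.(0 | 0) + ((0 + 0) | (0 | 0) + (0 + 0 + 0\{a,d})) :: --d--▸ p1
  p1 = 0 | 0 :: ∅
Reachable graph of Q (1 states):
  q0 = 0 | 0 + (0 + 0) + 0 | 0 + ((0 + 0) | (0 | 0) + (0 + 0 + 0\{a,d})) :: ∅
Executing d from P (initial set {p0}):
  after d @ step 1: {p1}
  ✓ P
Executing d from Q (initial set {q0}):
  after d @ step 1: no successor for Q

d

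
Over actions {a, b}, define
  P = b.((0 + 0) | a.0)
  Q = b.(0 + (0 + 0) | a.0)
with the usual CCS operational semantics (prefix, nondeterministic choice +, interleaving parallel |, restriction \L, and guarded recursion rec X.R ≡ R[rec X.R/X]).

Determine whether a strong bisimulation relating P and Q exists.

YES

Reachable graph of P (3 states):
  m0 = b.((0 + 0) | a.0) has moves --b--▸ m1
  m1 = (0 + 0) | a.0 has moves --a--▸ m2
  m2 = (0 + 0) | 0 has moves stopped
Reachable graph of Q (3 states):
  n0 = b.(0 + (0 + 0) | a.0) has moves --b--▸ n1
  n1 = 0 + (0 + 0) | a.0 has moves --a--▸ n2
  n2 = (0 + 0) | 0 has moves stopped
Partition-refinement fixed point:
  B0 = {m0, n0}
  B1 = {m1, n1}
  B2 = {m2, n2}
m0 ∈ B0, n0 ∈ B0 → same block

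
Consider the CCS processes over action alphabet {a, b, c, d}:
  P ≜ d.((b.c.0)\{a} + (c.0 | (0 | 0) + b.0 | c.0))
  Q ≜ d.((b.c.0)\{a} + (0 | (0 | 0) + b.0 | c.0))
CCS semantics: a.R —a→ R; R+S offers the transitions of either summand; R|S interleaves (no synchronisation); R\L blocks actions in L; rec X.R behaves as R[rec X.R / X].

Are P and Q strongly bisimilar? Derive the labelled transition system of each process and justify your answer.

NO

Reachable graph of P (8 states):
  p0 = d.((b.c.0)\{a} + (c.0 | (0 | 0) + b.0 | c.0)) :: ··d··> p1
  p1 = (b.c.0)\{a} + (c.0 | (0 | 0) + b.0 | c.0) :: ··b··> p2, ··b··> p3, ··c··> p4, ··c··> p5
  p2 = (c.0)\{a} :: ··c··> p6
  p3 = 0 | c.0 :: ··c··> p7
  p4 = 0 | (0 | 0) :: ·
  p5 = b.0 | 0 :: ··b··> p7
  p6 = 0\{a} :: ·
  p7 = 0 | 0 :: ·
Reachable graph of Q (7 states):
  q0 = d.((b.c.0)\{a} + (0 | (0 | 0) + b.0 | c.0)) :: ··d··> q1
  q1 = (b.c.0)\{a} + (0 | (0 | 0) + b.0 | c.0) :: ··b··> q2, ··b··> q3, ··c··> q4
  q2 = (c.0)\{a} :: ··c··> q5
  q3 = 0 | c.0 :: ··c··> q6
  q4 = b.0 | 0 :: ··b··> q6
  q5 = 0\{a} :: ·
  q6 = 0 | 0 :: ·
Partition-refinement fixed point:
  B0 = {p0}
  B1 = {p1}
  B2 = {p4, p6, p7, q5, q6}
  B3 = {p2, p3, q2, q3}
  B4 = {p5, q4}
  B5 = {q0}
  B6 = {q1}
p0 ∈ B0, q0 ∈ B5 → different blocks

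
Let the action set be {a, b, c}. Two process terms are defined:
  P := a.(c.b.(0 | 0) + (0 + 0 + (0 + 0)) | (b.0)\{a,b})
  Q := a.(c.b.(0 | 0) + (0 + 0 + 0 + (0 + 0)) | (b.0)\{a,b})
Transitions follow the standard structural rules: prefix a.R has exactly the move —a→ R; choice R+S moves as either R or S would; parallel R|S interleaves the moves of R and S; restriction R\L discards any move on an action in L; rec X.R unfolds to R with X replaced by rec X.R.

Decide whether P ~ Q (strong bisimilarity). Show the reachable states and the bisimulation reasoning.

P's transition system — 4 states:
  m0 = a.(c.b.(0 | 0) + (0 + 0 + (0 + 0)) | (b.0)\{a,b}) → -a-> m1
  m1 = c.b.(0 | 0) + (0 + 0 + (0 + 0)) | (b.0)\{a,b} → -c-> m2
  m2 = b.(0 | 0) → -b-> m3
  m3 = 0 | 0 → ·
Q's transition system — 4 states:
  n0 = a.(c.b.(0 | 0) + (0 + 0 + 0 + (0 + 0)) | (b.0)\{a,b}) → -a-> n1
  n1 = c.b.(0 | 0) + (0 + 0 + 0 + (0 + 0)) | (b.0)\{a,b} → -c-> n2
  n2 = b.(0 | 0) → -b-> n3
  n3 = 0 | 0 → ·
Bisimilarity quotient blocks:
  B0 = {m0, n0}
  B1 = {m1, n1}
  B2 = {m2, n2}
  B3 = {m3, n3}
m0 ∈ B0, n0 ∈ B0 → same block

P ~ Q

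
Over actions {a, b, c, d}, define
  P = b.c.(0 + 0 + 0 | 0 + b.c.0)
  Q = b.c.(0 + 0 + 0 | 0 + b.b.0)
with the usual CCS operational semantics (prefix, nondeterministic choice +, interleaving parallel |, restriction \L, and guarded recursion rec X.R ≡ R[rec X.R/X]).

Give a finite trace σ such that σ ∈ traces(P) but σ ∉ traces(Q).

bcbc

LTS(P): 5 reachable states
  u0 = b.c.(0 + 0 + 0 | 0 + b.c.0) → --b--▸ u1
  u1 = c.(0 + 0 + 0 | 0 + b.c.0) → --c--▸ u2
  u2 = 0 + 0 + 0 | 0 + b.c.0 → --b--▸ u3
  u3 = c.0 → --c--▸ u4
  u4 = 0 → stopped
LTS(Q): 5 reachable states
  v0 = b.c.(0 + 0 + 0 | 0 + b.b.0) → --b--▸ v1
  v1 = c.(0 + 0 + 0 | 0 + b.b.0) → --c--▸ v2
  v2 = 0 + 0 + 0 | 0 + b.b.0 → --b--▸ v3
  v3 = b.0 → --b--▸ v4
  v4 = 0 → stopped
Run σ = ⟨bcbc⟩ on P: start {u0}
  step 1 (b): {u1}
  step 2 (c): {u2}
  step 3 (b): {u3}
  step 4 (c): {u4}
  P completes σ.
Run σ = ⟨bcbc⟩ on Q: start {v0}
  step 1 (b): {v1}
  step 2 (c): {v2}
  step 3 (b): {v3}
  step 4 (c): ∅  — Q cannot continue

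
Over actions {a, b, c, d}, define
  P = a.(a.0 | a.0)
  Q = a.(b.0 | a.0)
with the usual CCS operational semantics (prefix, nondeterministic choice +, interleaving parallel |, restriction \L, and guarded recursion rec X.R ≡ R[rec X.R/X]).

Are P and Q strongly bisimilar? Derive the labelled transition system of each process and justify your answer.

NO

LTS(P): 5 reachable states
  p0 = a.(a.0 | a.0) :: --a--▸ p1
  p1 = a.0 | a.0 :: --a--▸ p2, --a--▸ p3
  p2 = 0 | a.0 :: --a--▸ p4
  p3 = a.0 | 0 :: --a--▸ p4
  p4 = 0 | 0 :: deadlocked
LTS(Q): 5 reachable states
  q0 = a.(b.0 | a.0) :: --a--▸ q1
  q1 = b.0 | a.0 :: --a--▸ q2, --b--▸ q3
  q2 = b.0 | 0 :: --b--▸ q4
  q3 = 0 | a.0 :: --a--▸ q4
  q4 = 0 | 0 :: deadlocked
Coarsest stable partition (strong bisimilarity classes):
  B0 = {p0}
  B1 = {p1}
  B2 = {p2, p3, q3}
  B3 = {p4, q4}
  B4 = {q0}
  B5 = {q1}
  B6 = {q2}
p0 ∈ B0, q0 ∈ B4 → different blocks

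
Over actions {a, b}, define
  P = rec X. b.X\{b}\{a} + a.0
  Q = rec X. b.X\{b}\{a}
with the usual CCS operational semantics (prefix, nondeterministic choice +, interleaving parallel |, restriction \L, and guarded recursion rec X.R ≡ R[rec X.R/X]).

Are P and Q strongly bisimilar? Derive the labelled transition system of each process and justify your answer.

Reachable graph of P (3 states):
  m0 = rec X. b.X\{b}\{a} + a.0 → --a--▸ m1, --b--▸ m2
  m1 = 0 → ∅
  m2 = (rec X. b.X\{b}\{a} + a.0)\{b}\{a} → ∅
Reachable graph of Q (2 states):
  n0 = rec X. b.X\{b}\{a} → --b--▸ n1
  n1 = (rec X. b.X\{b}\{a})\{b}\{a} → ∅
Coarsest stable partition (strong bisimilarity classes):
  B0 = {m0}
  B1 = {m1, m2, n1}
  B2 = {n0}
m0 ∈ B0, n0 ∈ B2 → different blocks

NO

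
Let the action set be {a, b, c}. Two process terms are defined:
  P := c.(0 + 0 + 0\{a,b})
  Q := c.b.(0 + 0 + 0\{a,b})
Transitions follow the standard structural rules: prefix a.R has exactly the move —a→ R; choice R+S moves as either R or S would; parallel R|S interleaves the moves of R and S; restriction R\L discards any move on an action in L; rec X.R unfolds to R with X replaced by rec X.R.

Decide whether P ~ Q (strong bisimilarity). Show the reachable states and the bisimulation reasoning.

P ≁ Q

LTS(P): 2 reachable states
  s0 = c.(0 + 0 + 0\{a,b}) | -c-> s1
  s1 = 0 + 0 + 0\{a,b} | stopped
LTS(Q): 3 reachable states
  t0 = c.b.(0 + 0 + 0\{a,b}) | -c-> t1
  t1 = b.(0 + 0 + 0\{a,b}) | -b-> t2
  t2 = 0 + 0 + 0\{a,b} | stopped
Bisimilarity quotient blocks:
  B0 = {s0}
  B1 = {s1, t2}
  B2 = {t0}
  B3 = {t1}
s0 ∈ B0, t0 ∈ B2 → different blocks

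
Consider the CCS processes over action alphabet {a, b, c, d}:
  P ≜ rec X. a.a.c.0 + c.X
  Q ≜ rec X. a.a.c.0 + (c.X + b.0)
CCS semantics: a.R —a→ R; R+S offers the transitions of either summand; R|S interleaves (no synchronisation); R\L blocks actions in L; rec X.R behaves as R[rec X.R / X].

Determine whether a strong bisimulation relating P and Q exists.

P ≁ Q

LTS(P): 4 reachable states
  s0 = rec X. a.a.c.0 + c.X :: -a-> s1, -c-> s0
  s1 = a.c.0 :: -a-> s2
  s2 = c.0 :: -c-> s3
  s3 = 0 :: stopped
LTS(Q): 4 reachable states
  t0 = rec X. a.a.c.0 + (c.X + b.0) :: -a-> t1, -b-> t2, -c-> t0
  t1 = a.c.0 :: -a-> t3
  t2 = 0 :: stopped
  t3 = c.0 :: -c-> t2
Partition-refinement fixed point:
  B0 = {s0}
  B1 = {s1, t1}
  B2 = {s2, t3}
  B3 = {s3, t2}
  B4 = {t0}
s0 ∈ B0, t0 ∈ B4 → different blocks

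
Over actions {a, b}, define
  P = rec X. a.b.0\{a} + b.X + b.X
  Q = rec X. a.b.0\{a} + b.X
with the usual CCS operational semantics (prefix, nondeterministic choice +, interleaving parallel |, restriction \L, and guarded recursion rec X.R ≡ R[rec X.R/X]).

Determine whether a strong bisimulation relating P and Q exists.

bisimilar

LTS(P): 3 reachable states
  p0 = rec X. a.b.0\{a} + b.X + b.X :: =a=> p1, =b=> p0
  p1 = b.0\{a} :: =b=> p2
  p2 = 0\{a} :: ·
LTS(Q): 3 reachable states
  q0 = rec X. a.b.0\{a} + b.X :: =a=> q1, =b=> q0
  q1 = b.0\{a} :: =b=> q2
  q2 = 0\{a} :: ·
Coarsest stable partition (strong bisimilarity classes):
  B0 = {p0, q0}
  B1 = {p1, q1}
  B2 = {p2, q2}
p0 ∈ B0, q0 ∈ B0 → same block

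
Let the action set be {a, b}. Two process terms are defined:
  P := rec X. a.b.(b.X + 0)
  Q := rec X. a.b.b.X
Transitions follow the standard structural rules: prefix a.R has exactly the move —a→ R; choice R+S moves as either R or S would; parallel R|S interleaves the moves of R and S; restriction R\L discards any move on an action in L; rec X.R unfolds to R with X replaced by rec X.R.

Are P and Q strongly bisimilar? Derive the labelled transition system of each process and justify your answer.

LTS(P): 3 reachable states
  m0 = rec X. a.b.(b.X + 0) ⊢ =a=> m1
  m1 = b.(b.(rec X. a.b.(b.X + 0)) + 0) ⊢ =b=> m2
  m2 = b.(rec X. a.b.(b.X + 0)) + 0 ⊢ =b=> m0
LTS(Q): 3 reachable states
  n0 = rec X. a.b.b.X ⊢ =a=> n1
  n1 = b.b.(rec X. a.b.b.X) ⊢ =b=> n2
  n2 = b.(rec X. a.b.b.X) ⊢ =b=> n0
Coarsest stable partition (strong bisimilarity classes):
  B0 = {m0, n0}
  B1 = {m1, n1}
  B2 = {m2, n2}
m0 ∈ B0, n0 ∈ B0 → same block

YES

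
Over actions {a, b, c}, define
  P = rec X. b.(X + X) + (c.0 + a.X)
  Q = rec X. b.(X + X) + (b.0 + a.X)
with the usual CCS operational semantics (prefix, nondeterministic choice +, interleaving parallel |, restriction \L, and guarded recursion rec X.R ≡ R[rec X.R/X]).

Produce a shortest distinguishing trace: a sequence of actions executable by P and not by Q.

P's transition system — 3 states:
  u0 = rec X. b.(X + X) + (c.0 + a.X) :: --a--▸ u0, --b--▸ u1, --c--▸ u2
  u1 = (rec X. b.(X + X) + (c.0 + a.X)) + (rec X. b.(X + X) + (c.0 + a.X)) :: --a--▸ u0, --b--▸ u1, --c--▸ u2
  u2 = 0 :: stopped
Q's transition system — 3 states:
  v0 = rec X. b.(X + X) + (b.0 + a.X) :: --a--▸ v0, --b--▸ v1, --b--▸ v2
  v1 = (rec X. b.(X + X) + (b.0 + a.X)) + (rec X. b.(X + X) + (b.0 + a.X)) :: --a--▸ v0, --b--▸ v1, --b--▸ v2
  v2 = 0 :: stopped
Trace ⟨c⟩ through P, begin at {u0}:
  [1] c ⇒ {u2}
  ✓ P
Trace ⟨c⟩ through Q, begin at {v0}:
  [1] c ⇒ ∅  — Q cannot continue

c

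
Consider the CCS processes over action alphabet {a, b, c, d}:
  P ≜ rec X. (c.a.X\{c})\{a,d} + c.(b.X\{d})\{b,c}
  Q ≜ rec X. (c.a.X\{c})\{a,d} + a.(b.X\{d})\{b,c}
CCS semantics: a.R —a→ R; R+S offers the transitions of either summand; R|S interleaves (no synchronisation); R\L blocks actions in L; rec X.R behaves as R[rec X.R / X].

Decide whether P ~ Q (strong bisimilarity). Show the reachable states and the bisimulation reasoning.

LTS(P): 3 reachable states
  m0 = rec X. (c.a.X\{c})\{a,d} + c.(b.X\{d})\{b,c} | —c→ m1, —c→ m2
  m1 = (a.(rec X. (c.a.X\{c})\{a,d} + c.(b.X\{d})\{b,c})\{c})\{a,d} | stopped
  m2 = (b.(rec X. (c.a.X\{c})\{a,d} + c.(b.X\{d})\{b,c})\{d})\{b,c} | stopped
LTS(Q): 3 reachable states
  n0 = rec X. (c.a.X\{c})\{a,d} + a.(b.X\{d})\{b,c} | —a→ n1, —c→ n2
  n1 = (b.(rec X. (c.a.X\{c})\{a,d} + a.(b.X\{d})\{b,c})\{d})\{b,c} | stopped
  n2 = (a.(rec X. (c.a.X\{c})\{a,d} + a.(b.X\{d})\{b,c})\{c})\{a,d} | stopped
Partition-refinement fixed point:
  B0 = {m0}
  B1 = {m1, m2, n1, n2}
  B2 = {n0}
m0 ∈ B0, n0 ∈ B2 → different blocks

NO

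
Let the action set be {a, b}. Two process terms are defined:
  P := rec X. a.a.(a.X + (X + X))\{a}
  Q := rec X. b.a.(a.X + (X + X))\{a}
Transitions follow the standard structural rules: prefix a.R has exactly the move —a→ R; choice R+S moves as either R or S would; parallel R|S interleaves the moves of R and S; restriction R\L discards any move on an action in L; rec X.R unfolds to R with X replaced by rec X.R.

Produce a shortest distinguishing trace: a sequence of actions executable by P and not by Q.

a

LTS(P): 3 reachable states
  u0 = rec X. a.a.(a.X + (X + X))\{a} :: —a→ u1
  u1 = a.(a.(rec X. a.a.(a.X + (X + X))\{a}) + ((rec X. a.a.(a.X + (X + X))\{a}) + (rec X. a.a.(a.X + (X + X))\{a})))\{a} :: —a→ u2
  u2 = (a.(rec X. a.a.(a.X + (X + X))\{a}) + ((rec X. a.a.(a.X + (X + X))\{a}) + (rec X. a.a.(a.X + (X + X))\{a})))\{a} :: ∅
LTS(Q): 4 reachable states
  v0 = rec X. b.a.(a.X + (X + X))\{a} :: —b→ v1
  v1 = a.(a.(rec X. b.a.(a.X + (X + X))\{a}) + ((rec X. b.a.(a.X + (X + X))\{a}) + (rec X. b.a.(a.X + (X + X))\{a})))\{a} :: —a→ v2
  v2 = (a.(rec X. b.a.(a.X + (X + X))\{a}) + ((rec X. b.a.(a.X + (X + X))\{a}) + (rec X. b.a.(a.X + (X + X))\{a})))\{a} :: —b→ v3
  v3 = (a.(a.(rec X. b.a.(a.X + (X + X))\{a}) + ((rec X. b.a.(a.X + (X + X))\{a}) + (rec X. b.a.(a.X + (X + X))\{a})))\{a})\{a} :: ∅
Executing a from P (initial set {u0}):
  [1] a ⇒ {u1}
  P completes σ.
Executing a from Q (initial set {v0}):
  [1] a ⇒ ∅ (Q stuck)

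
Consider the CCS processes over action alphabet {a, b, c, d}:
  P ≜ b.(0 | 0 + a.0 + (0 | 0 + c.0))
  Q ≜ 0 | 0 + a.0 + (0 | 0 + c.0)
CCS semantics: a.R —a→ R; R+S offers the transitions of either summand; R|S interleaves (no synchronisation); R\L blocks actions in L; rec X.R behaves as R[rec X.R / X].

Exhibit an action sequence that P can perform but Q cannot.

b

P's transition system — 3 states:
  s0 = b.(0 | 0 + a.0 + (0 | 0 + c.0)) | —b→ s1
  s1 = 0 | 0 + a.0 + (0 | 0 + c.0) | —a→ s2, —c→ s2
  s2 = 0 | ·
Q's transition system — 2 states:
  t0 = 0 | 0 + a.0 + (0 | 0 + c.0) | —a→ t1, —c→ t1
  t1 = 0 | ·
Trace ⟨b⟩ through P, begin at {s0}:
  step 1 (b): {s1}
  — P admits the full trace.
Trace ⟨b⟩ through Q, begin at {t0}:
  step 1 (b): no successor for Q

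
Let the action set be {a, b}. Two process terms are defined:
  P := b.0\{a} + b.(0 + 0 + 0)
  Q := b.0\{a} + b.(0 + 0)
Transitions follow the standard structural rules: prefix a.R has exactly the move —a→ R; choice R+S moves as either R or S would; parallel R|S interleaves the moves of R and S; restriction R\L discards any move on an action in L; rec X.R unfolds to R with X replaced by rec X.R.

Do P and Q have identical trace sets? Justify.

trace-equivalent

LTS(P): 3 reachable states
  m0 = b.0\{a} + b.(0 + 0 + 0) has moves =b=> m1, =b=> m2
  m1 = 0 + 0 + 0 has moves deadlocked
  m2 = 0\{a} has moves deadlocked
LTS(Q): 3 reachable states
  n0 = b.0\{a} + b.(0 + 0) has moves =b=> n1, =b=> n2
  n1 = 0 + 0 has moves deadlocked
  n2 = 0\{a} has moves deadlocked
Bisimilarity quotient blocks:
  B0 = {m0, n0}
  B1 = {m1, m2, n1, n2}
m0 ∈ B0, n0 ∈ B0 → same block
Bisimilar ⇒ trace-equivalent.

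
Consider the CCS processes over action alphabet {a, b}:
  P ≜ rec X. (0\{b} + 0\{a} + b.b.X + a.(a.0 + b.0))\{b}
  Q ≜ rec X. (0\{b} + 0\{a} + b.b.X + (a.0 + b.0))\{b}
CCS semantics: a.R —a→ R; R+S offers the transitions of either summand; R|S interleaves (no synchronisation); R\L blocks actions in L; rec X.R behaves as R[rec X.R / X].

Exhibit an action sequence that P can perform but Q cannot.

aa

P's transition system — 3 states:
  p0 = rec X. (0\{b} + 0\{a} + b.b.X + a.(a.0 + b.0))\{b} :: --a--▸ p1
  p1 = (a.0 + b.0)\{b} :: --a--▸ p2
  p2 = 0\{b} :: ·
Q's transition system — 2 states:
  q0 = rec X. (0\{b} + 0\{a} + b.b.X + (a.0 + b.0))\{b} :: --a--▸ q1
  q1 = 0\{b} :: ·
Executing aa from P (initial set {p0}):
  after a @ step 1: {p1}
  after a @ step 2: {p2}
  ✓ P
Executing aa from Q (initial set {q0}):
  after a @ step 1: {q1}
  after a @ step 2: no successor for Q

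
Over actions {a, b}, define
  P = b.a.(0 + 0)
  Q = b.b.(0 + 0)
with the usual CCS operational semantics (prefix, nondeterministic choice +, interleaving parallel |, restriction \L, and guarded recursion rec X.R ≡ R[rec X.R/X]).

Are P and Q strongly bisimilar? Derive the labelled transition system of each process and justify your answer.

P ≁ Q

Reachable graph of P (3 states):
  p0 = b.a.(0 + 0) :: -b-> p1
  p1 = a.(0 + 0) :: -a-> p2
  p2 = 0 + 0 :: (no moves)
Reachable graph of Q (3 states):
  q0 = b.b.(0 + 0) :: -b-> q1
  q1 = b.(0 + 0) :: -b-> q2
  q2 = 0 + 0 :: (no moves)
Bisimilarity quotient blocks:
  B0 = {p0}
  B1 = {p1}
  B2 = {p2, q2}
  B3 = {q0}
  B4 = {q1}
p0 ∈ B0, q0 ∈ B3 → different blocks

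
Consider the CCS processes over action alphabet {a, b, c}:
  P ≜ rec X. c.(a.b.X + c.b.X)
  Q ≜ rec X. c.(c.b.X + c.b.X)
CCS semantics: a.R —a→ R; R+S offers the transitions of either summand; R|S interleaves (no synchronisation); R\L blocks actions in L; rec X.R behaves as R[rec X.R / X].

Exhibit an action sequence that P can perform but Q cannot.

ca

Reachable graph of P (3 states):
  m0 = rec X. c.(a.b.X + c.b.X) :: ··c··> m1
  m1 = a.b.(rec X. c.(a.b.X + c.b.X)) + c.b.(rec X. c.(a.b.X + c.b.X)) :: ··a··> m2, ··c··> m2
  m2 = b.(rec X. c.(a.b.X + c.b.X)) :: ··b··> m0
Reachable graph of Q (3 states):
  n0 = rec X. c.(c.b.X + c.b.X) :: ··c··> n1
  n1 = c.b.(rec X. c.(c.b.X + c.b.X)) + c.b.(rec X. c.(c.b.X + c.b.X)) :: ··c··> n2
  n2 = b.(rec X. c.(c.b.X + c.b.X)) :: ··b··> n0
Run σ = ⟨ca⟩ on P: start {m0}
  [1] c ⇒ {m1}
  [2] a ⇒ {m2}
  P completes σ.
Run σ = ⟨ca⟩ on Q: start {n0}
  [1] c ⇒ {n1}
  [2] a ⇒ ∅ (Q stuck)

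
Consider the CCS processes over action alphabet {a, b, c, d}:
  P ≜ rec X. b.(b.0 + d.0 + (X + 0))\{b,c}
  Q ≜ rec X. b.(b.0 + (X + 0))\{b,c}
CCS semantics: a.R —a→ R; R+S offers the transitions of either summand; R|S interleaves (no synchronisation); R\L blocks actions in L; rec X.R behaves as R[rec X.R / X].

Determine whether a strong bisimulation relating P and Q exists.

P's transition system — 3 states:
  u0 = rec X. b.(b.0 + d.0 + (X + 0))\{b,c} ⊢ —b→ u1
  u1 = (b.0 + d.0 + ((rec X. b.(b.0 + d.0 + (X + 0))\{b,c}) + 0))\{b,c} ⊢ —d→ u2
  u2 = 0\{b,c} ⊢ deadlocked
Q's transition system — 2 states:
  v0 = rec X. b.(b.0 + (X + 0))\{b,c} ⊢ —b→ v1
  v1 = (b.0 + ((rec X. b.(b.0 + (X + 0))\{b,c}) + 0))\{b,c} ⊢ deadlocked
Partition-refinement fixed point:
  B0 = {u0}
  B1 = {u1}
  B2 = {u2, v1}
  B3 = {v0}
u0 ∈ B0, v0 ∈ B3 → different blocks

NO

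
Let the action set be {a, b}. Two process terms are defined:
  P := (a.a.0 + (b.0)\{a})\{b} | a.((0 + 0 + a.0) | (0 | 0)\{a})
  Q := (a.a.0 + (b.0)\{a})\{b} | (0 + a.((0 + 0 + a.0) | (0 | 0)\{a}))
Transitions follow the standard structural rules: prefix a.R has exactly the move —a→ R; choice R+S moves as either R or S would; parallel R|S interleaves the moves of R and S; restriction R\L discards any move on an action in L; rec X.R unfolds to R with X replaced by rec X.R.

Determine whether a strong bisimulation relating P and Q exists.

YES

P's transition system — 9 states:
  m0 = (a.a.0 + (b.0)\{a})\{b} | a.((0 + 0 + a.0) | (0 | 0)\{a}) → =a=> m1, =a=> m2
  m1 = (a.0)\{b} | a.((0 + 0 + a.0) | (0 | 0)\{a}) → =a=> m3, =a=> m4
  m2 = (a.a.0 + (b.0)\{a})\{b} | ((0 + 0 + a.0) | (0 | 0)\{a}) → =a=> m3, =a=> m5
  m3 = (a.0)\{b} | ((0 + 0 + a.0) | (0 | 0)\{a}) → =a=> m6, =a=> m7
  m4 = 0\{b} | a.((0 + 0 + a.0) | (0 | 0)\{a}) → =a=> m7
  m5 = (a.a.0 + (b.0)\{a})\{b} | (0 | (0 | 0)\{a}) → =a=> m6
  m6 = (a.0)\{b} | (0 | (0 | 0)\{a}) → =a=> m8
  m7 = 0\{b} | ((0 + 0 + a.0) | (0 | 0)\{a}) → =a=> m8
  m8 = 0\{b} | (0 | (0 | 0)\{a}) → (no moves)
Q's transition system — 9 states:
  n0 = (a.a.0 + (b.0)\{a})\{b} | (0 + a.((0 + 0 + a.0) | (0 | 0)\{a})) → =a=> n1, =a=> n2
  n1 = (a.0)\{b} | (0 + a.((0 + 0 + a.0) | (0 | 0)\{a})) → =a=> n3, =a=> n4
  n2 = (a.a.0 + (b.0)\{a})\{b} | ((0 + 0 + a.0) | (0 | 0)\{a}) → =a=> n3, =a=> n5
  n3 = (a.0)\{b} | ((0 + 0 + a.0) | (0 | 0)\{a}) → =a=> n6, =a=> n7
  n4 = 0\{b} | (0 + a.((0 + 0 + a.0) | (0 | 0)\{a})) → =a=> n7
  n5 = (a.a.0 + (b.0)\{a})\{b} | (0 | (0 | 0)\{a}) → =a=> n6
  n6 = (a.0)\{b} | (0 | (0 | 0)\{a}) → =a=> n8
  n7 = 0\{b} | ((0 + 0 + a.0) | (0 | 0)\{a}) → =a=> n8
  n8 = 0\{b} | (0 | (0 | 0)\{a}) → (no moves)
Coarsest stable partition (strong bisimilarity classes):
  B0 = {m0, n0}
  B1 = {m1, m2, n1, n2}
  B2 = {m3, m4, m5, n3, n4, n5}
  B3 = {m6, m7, n6, n7}
  B4 = {m8, n8}
m0 ∈ B0, n0 ∈ B0 → same block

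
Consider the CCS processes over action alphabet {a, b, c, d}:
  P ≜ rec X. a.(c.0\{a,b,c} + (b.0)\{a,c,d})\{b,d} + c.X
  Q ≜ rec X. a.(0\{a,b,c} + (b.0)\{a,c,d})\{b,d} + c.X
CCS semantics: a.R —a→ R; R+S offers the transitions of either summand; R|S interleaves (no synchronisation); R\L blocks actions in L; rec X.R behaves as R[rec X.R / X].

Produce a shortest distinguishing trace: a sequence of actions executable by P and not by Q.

LTS(P): 3 reachable states
  p0 = rec X. a.(c.0\{a,b,c} + (b.0)\{a,c,d})\{b,d} + c.X ⊢ -a-> p1, -c-> p0
  p1 = (c.0\{a,b,c} + (b.0)\{a,c,d})\{b,d} ⊢ -c-> p2
  p2 = 0\{a,b,c}\{b,d} ⊢ (no moves)
LTS(Q): 2 reachable states
  q0 = rec X. a.(0\{a,b,c} + (b.0)\{a,c,d})\{b,d} + c.X ⊢ -a-> q1, -c-> q0
  q1 = (0\{a,b,c} + (b.0)\{a,c,d})\{b,d} ⊢ (no moves)
Executing ac from P (initial set {p0}):
  step 1 (a): {p1}
  step 2 (c): {p2}
  — P admits the full trace.
Executing ac from Q (initial set {q0}):
  step 1 (a): {q1}
  step 2 (c): ∅ (Q stuck)

ac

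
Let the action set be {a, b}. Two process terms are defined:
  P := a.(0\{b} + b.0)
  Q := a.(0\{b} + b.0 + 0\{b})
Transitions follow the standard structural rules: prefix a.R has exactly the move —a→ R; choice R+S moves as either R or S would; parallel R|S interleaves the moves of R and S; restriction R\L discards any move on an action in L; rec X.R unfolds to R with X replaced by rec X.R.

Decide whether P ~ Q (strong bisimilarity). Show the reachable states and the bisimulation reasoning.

LTS(P): 3 reachable states
  m0 = a.(0\{b} + b.0) | =a=> m1
  m1 = 0\{b} + b.0 | =b=> m2
  m2 = 0 | stopped
LTS(Q): 3 reachable states
  n0 = a.(0\{b} + b.0 + 0\{b}) | =a=> n1
  n1 = 0\{b} + b.0 + 0\{b} | =b=> n2
  n2 = 0 | stopped
Partition-refinement fixed point:
  B0 = {m0, n0}
  B1 = {m1, n1}
  B2 = {m2, n2}
m0 ∈ B0, n0 ∈ B0 → same block

YES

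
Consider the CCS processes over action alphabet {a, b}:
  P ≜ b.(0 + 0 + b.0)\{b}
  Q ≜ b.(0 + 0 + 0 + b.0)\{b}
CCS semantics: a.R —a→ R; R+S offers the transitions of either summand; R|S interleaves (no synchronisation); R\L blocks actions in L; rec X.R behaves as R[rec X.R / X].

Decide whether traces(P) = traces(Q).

P's transition system — 2 states:
  m0 = b.(0 + 0 + b.0)\{b} | -b-> m1
  m1 = (0 + 0 + b.0)\{b} | (no moves)
Q's transition system — 2 states:
  n0 = b.(0 + 0 + 0 + b.0)\{b} | -b-> n1
  n1 = (0 + 0 + 0 + b.0)\{b} | (no moves)
Coarsest stable partition (strong bisimilarity classes):
  B0 = {m0, n0}
  B1 = {m1, n1}
m0 ∈ B0, n0 ∈ B0 → same block
Bisimilar ⇒ trace-equivalent.

trace-equivalent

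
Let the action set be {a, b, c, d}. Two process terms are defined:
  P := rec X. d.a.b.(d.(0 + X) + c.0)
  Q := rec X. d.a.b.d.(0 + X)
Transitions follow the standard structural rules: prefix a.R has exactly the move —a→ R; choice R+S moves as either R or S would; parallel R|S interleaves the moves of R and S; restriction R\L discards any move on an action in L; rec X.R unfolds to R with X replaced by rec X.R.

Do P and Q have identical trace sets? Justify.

Reachable graph of P (6 states):
  u0 = rec X. d.a.b.(d.(0 + X) + c.0) ⊢ -d-> u1
  u1 = a.b.(d.(0 + (rec X. d.a.b.(d.(0 + X) + c.0))) + c.0) ⊢ -a-> u2
  u2 = b.(d.(0 + (rec X. d.a.b.(d.(0 + X) + c.0))) + c.0) ⊢ -b-> u3
  u3 = d.(0 + (rec X. d.a.b.(d.(0 + X) + c.0))) + c.0 ⊢ -c-> u4, -d-> u5
  u4 = 0 ⊢ stopped
  u5 = 0 + (rec X. d.a.b.(d.(0 + X) + c.0)) ⊢ -d-> u1
Reachable graph of Q (5 states):
  v0 = rec X. d.a.b.d.(0 + X) ⊢ -d-> v1
  v1 = a.b.d.(0 + (rec X. d.a.b.d.(0 + X))) ⊢ -a-> v2
  v2 = b.d.(0 + (rec X. d.a.b.d.(0 + X))) ⊢ -b-> v3
  v3 = d.(0 + (rec X. d.a.b.d.(0 + X))) ⊢ -d-> v4
  v4 = 0 + (rec X. d.a.b.d.(0 + X)) ⊢ -d-> v1
Trace ⟨dabc⟩ through P, begin at {u0}:
  [1] d ⇒ {u1}
  [2] a ⇒ {u2}
  [3] b ⇒ {u3}
  [4] c ⇒ {u4}
  ✓ P
Trace ⟨dabc⟩ through Q, begin at {v0}:
  [1] d ⇒ {v1}
  [2] a ⇒ {v2}
  [3] b ⇒ {v3}
  [4] c ⇒ ∅ (Q stuck)

NO — witness ⟨dabc⟩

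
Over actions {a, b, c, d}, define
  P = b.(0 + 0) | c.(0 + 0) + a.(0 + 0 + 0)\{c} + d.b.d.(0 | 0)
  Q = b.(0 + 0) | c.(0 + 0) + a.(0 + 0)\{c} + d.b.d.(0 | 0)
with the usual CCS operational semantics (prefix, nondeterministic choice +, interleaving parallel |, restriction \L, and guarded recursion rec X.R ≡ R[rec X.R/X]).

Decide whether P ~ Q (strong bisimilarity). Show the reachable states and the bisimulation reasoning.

YES

P's transition system — 8 states:
  p0 = b.(0 + 0) | c.(0 + 0) + a.(0 + 0 + 0)\{c} + d.b.d.(0 | 0) has moves —a→ p1, —b→ p2, —c→ p3, —d→ p4
  p1 = (0 + 0 + 0)\{c} has moves stopped
  p2 = (0 + 0) | c.(0 + 0) has moves —c→ p5
  p3 = b.(0 + 0) | (0 + 0) has moves —b→ p5
  p4 = b.d.(0 | 0) has moves —b→ p6
  p5 = (0 + 0) | (0 + 0) has moves stopped
  p6 = d.(0 | 0) has moves —d→ p7
  p7 = 0 | 0 has moves stopped
Q's transition system — 8 states:
  q0 = b.(0 + 0) | c.(0 + 0) + a.(0 + 0)\{c} + d.b.d.(0 | 0) has moves —a→ q1, —b→ q2, —c→ q3, —d→ q4
  q1 = (0 + 0)\{c} has moves stopped
  q2 = (0 + 0) | c.(0 + 0) has moves —c→ q5
  q3 = b.(0 + 0) | (0 + 0) has moves —b→ q5
  q4 = b.d.(0 | 0) has moves —b→ q6
  q5 = (0 + 0) | (0 + 0) has moves stopped
  q6 = d.(0 | 0) has moves —d→ q7
  q7 = 0 | 0 has moves stopped
Bisimilarity quotient blocks:
  B0 = {p0, q0}
  B1 = {p3, q3}
  B2 = {p1, p5, p7, q1, q5, q7}
  B3 = {p4, q4}
  B4 = {p6, q6}
  B5 = {p2, q2}
p0 ∈ B0, q0 ∈ B0 → same block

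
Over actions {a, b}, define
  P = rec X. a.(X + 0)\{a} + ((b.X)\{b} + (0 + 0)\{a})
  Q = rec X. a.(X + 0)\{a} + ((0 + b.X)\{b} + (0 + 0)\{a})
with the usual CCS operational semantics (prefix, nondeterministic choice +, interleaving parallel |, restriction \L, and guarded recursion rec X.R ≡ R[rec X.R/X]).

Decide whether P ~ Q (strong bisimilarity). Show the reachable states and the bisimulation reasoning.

LTS(P): 2 reachable states
  u0 = rec X. a.(X + 0)\{a} + ((b.X)\{b} + (0 + 0)\{a}) has moves ··a··> u1
  u1 = ((rec X. a.(X + 0)\{a} + ((b.X)\{b} + (0 + 0)\{a})) + 0)\{a} has moves stopped
LTS(Q): 2 reachable states
  v0 = rec X. a.(X + 0)\{a} + ((0 + b.X)\{b} + (0 + 0)\{a}) has moves ··a··> v1
  v1 = ((rec X. a.(X + 0)\{a} + ((0 + b.X)\{b} + (0 + 0)\{a})) + 0)\{a} has moves stopped
Coarsest stable partition (strong bisimilarity classes):
  B0 = {u0, v0}
  B1 = {u1, v1}
u0 ∈ B0, v0 ∈ B0 → same block

bisimilar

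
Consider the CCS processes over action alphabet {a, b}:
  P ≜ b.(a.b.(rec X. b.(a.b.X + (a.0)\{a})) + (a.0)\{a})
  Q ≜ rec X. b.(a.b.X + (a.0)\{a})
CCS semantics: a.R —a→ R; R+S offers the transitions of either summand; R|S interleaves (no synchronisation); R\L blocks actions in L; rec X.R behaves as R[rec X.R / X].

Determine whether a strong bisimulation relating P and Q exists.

LTS(P): 4 reachable states
  m0 = b.(a.b.(rec X. b.(a.b.X + (a.0)\{a})) + (a.0)\{a}) :: --b--▸ m1
  m1 = a.b.(rec X. b.(a.b.X + (a.0)\{a})) + (a.0)\{a} :: --a--▸ m2
  m2 = b.(rec X. b.(a.b.X + (a.0)\{a})) :: --b--▸ m3
  m3 = rec X. b.(a.b.X + (a.0)\{a}) :: --b--▸ m1
LTS(Q): 3 reachable states
  n0 = rec X. b.(a.b.X + (a.0)\{a}) :: --b--▸ n1
  n1 = a.b.(rec X. b.(a.b.X + (a.0)\{a})) + (a.0)\{a} :: --a--▸ n2
  n2 = b.(rec X. b.(a.b.X + (a.0)\{a})) :: --b--▸ n0
Coarsest stable partition (strong bisimilarity classes):
  B0 = {m0, m3, n0}
  B1 = {m1, n1}
  B2 = {m2, n2}
m0 ∈ B0, n0 ∈ B0 → same block

bisimilar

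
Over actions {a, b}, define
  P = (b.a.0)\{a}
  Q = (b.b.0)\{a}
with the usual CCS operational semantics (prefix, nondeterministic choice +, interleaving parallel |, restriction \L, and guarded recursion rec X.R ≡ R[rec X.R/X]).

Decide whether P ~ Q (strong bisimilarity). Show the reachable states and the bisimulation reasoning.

P ≁ Q

P's transition system — 2 states:
  p0 = (b.a.0)\{a} has moves —b→ p1
  p1 = (a.0)\{a} has moves ·
Q's transition system — 3 states:
  q0 = (b.b.0)\{a} has moves —b→ q1
  q1 = (b.0)\{a} has moves —b→ q2
  q2 = 0\{a} has moves ·
Partition-refinement fixed point:
  B0 = {p0, q1}
  B1 = {p1, q2}
  B2 = {q0}
p0 ∈ B0, q0 ∈ B2 → different blocks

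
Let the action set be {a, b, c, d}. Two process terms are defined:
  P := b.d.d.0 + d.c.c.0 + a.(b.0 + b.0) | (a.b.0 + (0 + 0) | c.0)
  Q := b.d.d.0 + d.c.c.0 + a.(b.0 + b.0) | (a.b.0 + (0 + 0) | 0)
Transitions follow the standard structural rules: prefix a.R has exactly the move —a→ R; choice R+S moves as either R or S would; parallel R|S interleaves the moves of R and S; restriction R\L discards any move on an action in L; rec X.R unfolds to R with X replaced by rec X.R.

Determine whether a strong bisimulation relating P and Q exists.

not bisimilar

Reachable graph of P (17 states):
  s0 = b.d.d.0 + d.c.c.0 + a.(b.0 + b.0) | (a.b.0 + (0 + 0) | c.0) :: -a-> s1, -a-> s2, -b-> s3, -c-> s4, -d-> s5
  s1 = (b.0 + b.0) | (a.b.0 + (0 + 0) | c.0) :: -a-> s6, -b-> s7, -c-> s8
  s2 = a.(b.0 + b.0) | b.0 :: -a-> s6, -b-> s9
  s3 = d.d.0 :: -d-> s10
  s4 = a.(b.0 + b.0) | ((0 + 0) | 0) :: -a-> s8
  s5 = c.c.0 :: -c-> s11
  s6 = (b.0 + b.0) | b.0 :: -b-> s12, -b-> s13
  s7 = 0 | (a.b.0 + (0 + 0) | c.0) :: -a-> s13, -c-> s14
  s8 = (b.0 + b.0) | ((0 + 0) | 0) :: -b-> s14
  s9 = a.(b.0 + b.0) | 0 :: -a-> s12
  s10 = d.0 :: -d-> s15
  s11 = c.0 :: -c-> s15
  s12 = (b.0 + b.0) | 0 :: -b-> s16
  s13 = 0 | b.0 :: -b-> s16
  s14 = 0 | ((0 + 0) | 0) :: stopped
  s15 = 0 :: stopped
  s16 = 0 | 0 :: stopped
Reachable graph of Q (14 states):
  t0 = b.d.d.0 + d.c.c.0 + a.(b.0 + b.0) | (a.b.0 + (0 + 0) | 0) :: -a-> t1, -a-> t2, -b-> t3, -d-> t4
  t1 = (b.0 + b.0) | (a.b.0 + (0 + 0) | 0) :: -a-> t5, -b-> t6
  t2 = a.(b.0 + b.0) | b.0 :: -a-> t5, -b-> t7
  t3 = d.d.0 :: -d-> t8
  t4 = c.c.0 :: -c-> t9
  t5 = (b.0 + b.0) | b.0 :: -b-> t10, -b-> t11
  t6 = 0 | (a.b.0 + (0 + 0) | 0) :: -a-> t11
  t7 = a.(b.0 + b.0) | 0 :: -a-> t10
  t8 = d.0 :: -d-> t12
  t9 = c.0 :: -c-> t12
  t10 = (b.0 + b.0) | 0 :: -b-> t13
  t11 = 0 | b.0 :: -b-> t13
  t12 = 0 :: stopped
  t13 = 0 | 0 :: stopped
Bisimilarity quotient blocks:
  B0 = {s0}
  B1 = {s1}
  B2 = {s12, s13, s8, t10, t11}
  B3 = {s14, s15, s16, t12, t13}
  B4 = {s7}
  B5 = {s6, t5}
  B6 = {s3, t3}
  B7 = {s10, t8}
  B8 = {s4, s9, t6, t7}
  B9 = {s2, t1, t2}
  B10 = {s5, t4}
  B11 = {s11, t9}
  B12 = {t0}
s0 ∈ B0, t0 ∈ B12 → different blocks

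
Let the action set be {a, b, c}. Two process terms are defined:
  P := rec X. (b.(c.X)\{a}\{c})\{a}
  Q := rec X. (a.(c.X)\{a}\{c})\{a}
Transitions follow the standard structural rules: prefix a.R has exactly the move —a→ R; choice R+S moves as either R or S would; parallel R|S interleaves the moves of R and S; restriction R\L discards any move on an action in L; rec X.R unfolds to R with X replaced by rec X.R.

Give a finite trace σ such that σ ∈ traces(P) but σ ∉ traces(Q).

Reachable graph of P (2 states):
  p0 = rec X. (b.(c.X)\{a}\{c})\{a} | ··b··> p1
  p1 = (c.(rec X. (b.(c.X)\{a}\{c})\{a}))\{a}\{c}\{a} | ∅
Reachable graph of Q (1 states):
  q0 = rec X. (a.(c.X)\{a}\{c})\{a} | ∅
Run σ = ⟨b⟩ on P: start {p0}
  step 1 (b): {p1}
  P completes σ.
Run σ = ⟨b⟩ on Q: start {q0}
  step 1 (b): no successor for Q

b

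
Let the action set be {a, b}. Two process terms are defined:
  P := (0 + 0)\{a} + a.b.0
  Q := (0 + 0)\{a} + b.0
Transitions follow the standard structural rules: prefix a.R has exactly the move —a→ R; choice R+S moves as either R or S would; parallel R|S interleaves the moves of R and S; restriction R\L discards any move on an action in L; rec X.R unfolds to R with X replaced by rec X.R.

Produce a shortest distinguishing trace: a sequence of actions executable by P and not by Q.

a

Reachable graph of P (3 states):
  s0 = (0 + 0)\{a} + a.b.0 | --a--▸ s1
  s1 = b.0 | --b--▸ s2
  s2 = 0 | ∅
Reachable graph of Q (2 states):
  t0 = (0 + 0)\{a} + b.0 | --b--▸ t1
  t1 = 0 | ∅
Trace ⟨a⟩ through P, begin at {s0}:
  [1] a ⇒ {s1}
  P completes σ.
Trace ⟨a⟩ through Q, begin at {t0}:
  [1] a ⇒ ∅  — Q cannot continue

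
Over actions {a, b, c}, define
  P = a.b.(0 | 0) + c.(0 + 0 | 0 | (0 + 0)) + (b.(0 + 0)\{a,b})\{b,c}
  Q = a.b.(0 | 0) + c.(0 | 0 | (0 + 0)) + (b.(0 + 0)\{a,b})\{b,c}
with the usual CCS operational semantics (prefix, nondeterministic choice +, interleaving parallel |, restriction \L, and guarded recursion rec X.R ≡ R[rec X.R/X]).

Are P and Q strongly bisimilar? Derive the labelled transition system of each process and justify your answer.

P's transition system — 4 states:
  u0 = a.b.(0 | 0) + c.(0 + 0 | 0 | (0 + 0)) + (b.(0 + 0)\{a,b})\{b,c} has moves --a--▸ u1, --c--▸ u2
  u1 = b.(0 | 0) has moves --b--▸ u3
  u2 = 0 + 0 | 0 | (0 + 0) has moves ·
  u3 = 0 | 0 has moves ·
Q's transition system — 4 states:
  v0 = a.b.(0 | 0) + c.(0 | 0 | (0 + 0)) + (b.(0 + 0)\{a,b})\{b,c} has moves --a--▸ v1, --c--▸ v2
  v1 = b.(0 | 0) has moves --b--▸ v3
  v2 = 0 | 0 | (0 + 0) has moves ·
  v3 = 0 | 0 has moves ·
Bisimilarity quotient blocks:
  B0 = {u0, v0}
  B1 = {u2, u3, v2, v3}
  B2 = {u1, v1}
u0 ∈ B0, v0 ∈ B0 → same block

bisimilar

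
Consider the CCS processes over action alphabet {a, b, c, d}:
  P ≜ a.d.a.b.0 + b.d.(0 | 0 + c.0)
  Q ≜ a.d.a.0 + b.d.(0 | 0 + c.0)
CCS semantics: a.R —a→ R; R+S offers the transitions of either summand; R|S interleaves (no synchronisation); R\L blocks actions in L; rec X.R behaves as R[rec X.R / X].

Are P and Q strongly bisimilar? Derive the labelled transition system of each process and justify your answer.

not bisimilar

LTS(P): 7 reachable states
  p0 = a.d.a.b.0 + b.d.(0 | 0 + c.0) :: —a→ p1, —b→ p2
  p1 = d.a.b.0 :: —d→ p3
  p2 = d.(0 | 0 + c.0) :: —d→ p4
  p3 = a.b.0 :: —a→ p5
  p4 = 0 | 0 + c.0 :: —c→ p6
  p5 = b.0 :: —b→ p6
  p6 = 0 :: (no moves)
LTS(Q): 6 reachable states
  q0 = a.d.a.0 + b.d.(0 | 0 + c.0) :: —a→ q1, —b→ q2
  q1 = d.a.0 :: —d→ q3
  q2 = d.(0 | 0 + c.0) :: —d→ q4
  q3 = a.0 :: —a→ q5
  q4 = 0 | 0 + c.0 :: —c→ q5
  q5 = 0 :: (no moves)
Coarsest stable partition (strong bisimilarity classes):
  B0 = {p0}
  B1 = {p2, q2}
  B2 = {p4, q4}
  B3 = {p6, q5}
  B4 = {p1}
  B5 = {p3}
  B6 = {p5}
  B7 = {q0}
  B8 = {q1}
  B9 = {q3}
p0 ∈ B0, q0 ∈ B7 → different blocks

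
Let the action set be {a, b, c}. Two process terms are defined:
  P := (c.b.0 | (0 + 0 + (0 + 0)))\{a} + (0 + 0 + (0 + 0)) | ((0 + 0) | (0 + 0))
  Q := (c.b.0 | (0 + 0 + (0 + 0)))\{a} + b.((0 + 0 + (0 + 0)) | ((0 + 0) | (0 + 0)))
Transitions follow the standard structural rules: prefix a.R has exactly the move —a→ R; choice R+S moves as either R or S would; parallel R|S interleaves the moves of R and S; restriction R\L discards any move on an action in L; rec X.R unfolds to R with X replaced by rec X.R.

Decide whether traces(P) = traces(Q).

LTS(P): 3 reachable states
  s0 = (c.b.0 | (0 + 0 + (0 + 0)))\{a} + (0 + 0 + (0 + 0)) | ((0 + 0) | (0 + 0)) ⊢ =c=> s1
  s1 = (b.0 | (0 + 0 + (0 + 0)))\{a} ⊢ =b=> s2
  s2 = (0 | (0 + 0 + (0 + 0)))\{a} ⊢ ∅
LTS(Q): 4 reachable states
  t0 = (c.b.0 | (0 + 0 + (0 + 0)))\{a} + b.((0 + 0 + (0 + 0)) | ((0 + 0) | (0 + 0))) ⊢ =b=> t1, =c=> t2
  t1 = (0 + 0 + (0 + 0)) | ((0 + 0) | (0 + 0)) ⊢ ∅
  t2 = (b.0 | (0 + 0 + (0 + 0)))\{a} ⊢ =b=> t3
  t3 = (0 | (0 + 0 + (0 + 0)))\{a} ⊢ ∅
Executing b from Q (initial set {t0}):
  step 1 (b): {t1}
  Q completes σ.
Executing b from P (initial set {s0}):
  step 1 (b): ∅ (P stuck)

trace-distinct — witness ⟨b⟩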